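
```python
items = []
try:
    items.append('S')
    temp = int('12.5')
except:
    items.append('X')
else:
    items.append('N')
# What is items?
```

Step-by-step execution trace:
1. try: `items.append('S')` → items = ['S'].
2. `temp = int('12.5')` raises ValueError.
3. bare `except` matches → `items.append('X')` → items = ['S', 'X'].
4. `else` is skipped (an exception was raised).
Result: ['S', 'X']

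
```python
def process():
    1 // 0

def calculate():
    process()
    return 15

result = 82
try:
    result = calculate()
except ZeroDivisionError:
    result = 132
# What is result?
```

Step-by-step execution trace:
1. result starts at 82.
2. try: `calculate()` calls `process()`.
3. `process()` evaluates `1 // 0`, which raises ZeroDivisionError; it propagates through calculate (uncaught).
4. `return 15` in calculate is not reached; the assignment to result does not complete.
5. `except ZeroDivisionError` matches → result = 132.
Result: 132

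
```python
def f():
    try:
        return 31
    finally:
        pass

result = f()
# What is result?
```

Step-by-step execution trace:
1. `f()` enters try: `return 31` sets pending return value 31.
2. Before returning, `finally: pass` runs (no effect).
3. f() returns 31 → result = 31.
Result: 31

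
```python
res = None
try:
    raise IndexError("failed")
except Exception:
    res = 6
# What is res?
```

Step-by-step execution trace:
1. `raise IndexError(...)` raises IndexError.
2. `except Exception` matches (IndexError is a subclass of Exception) → res = 6.
Result: 6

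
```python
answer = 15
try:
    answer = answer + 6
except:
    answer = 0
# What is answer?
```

Step-by-step execution trace:
1. answer starts at 15.
2. try: `answer = answer + 6` → answer = 21. No exception raised.
3. `except` is skipped.
Result: 21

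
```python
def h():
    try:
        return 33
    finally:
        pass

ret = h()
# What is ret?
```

Step-by-step execution trace:
1. `h()` enters try: `return 33` sets pending return value 33.
2. Before returning, `finally: pass` runs (no effect).
3. h() returns 33 → ret = 33.
Result: 33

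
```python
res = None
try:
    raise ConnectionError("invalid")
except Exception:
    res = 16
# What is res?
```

Step-by-step execution trace:
1. `raise ConnectionError(...)` raises ConnectionError.
2. `except Exception` matches (ConnectionError is a subclass of Exception) → res = 16.
Result: 16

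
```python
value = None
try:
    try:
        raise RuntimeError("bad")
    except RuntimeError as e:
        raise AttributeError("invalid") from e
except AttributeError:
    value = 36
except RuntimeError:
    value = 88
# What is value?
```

Step-by-step execution trace:
1. Inner try raises RuntimeError; inner `except RuntimeError as e` catches it.
2. `raise AttributeError(...) from e` raises AttributeError (RuntimeError is attached as __cause__, but only AttributeError is active).
3. Outer `except AttributeError` matches → value = 36.
4. `except RuntimeError` is not reached.
Result: 36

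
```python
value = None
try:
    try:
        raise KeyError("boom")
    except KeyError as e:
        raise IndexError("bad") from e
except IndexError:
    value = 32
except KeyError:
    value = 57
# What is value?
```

Step-by-step execution trace:
1. Inner try raises KeyError; inner `except KeyError as e` catches it.
2. `raise IndexError(...) from e` raises IndexError (KeyError is attached as __cause__, but only IndexError is active).
3. Outer `except IndexError` matches → value = 32.
4. `except KeyError` is not reached.
Result: 32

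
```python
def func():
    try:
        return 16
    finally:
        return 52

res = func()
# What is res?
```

Step-by-step execution trace:
1. `func()` enters try: `return 16` sets pending return value 16.
2. Before returning, `finally: return 52` runs and overrides the pending return.
3. func() returns 52 → res = 52.
Result: 52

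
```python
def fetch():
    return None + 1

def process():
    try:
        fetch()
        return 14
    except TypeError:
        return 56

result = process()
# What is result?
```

Step-by-step execution trace:
1. `process()` calls `fetch()`.
2. `fetch()` evaluates `None + 1`, which raises TypeError; it propagates to the caller.
3. `return 14` is not reached.
4. `except TypeError` in process matches → returns 56.
5. result = 56.
Result: 56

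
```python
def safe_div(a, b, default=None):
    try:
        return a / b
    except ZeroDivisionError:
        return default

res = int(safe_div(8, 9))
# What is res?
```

Step-by-step execution trace:
1. `safe_div(8, 9)` enters try: `return 8 / 9` → returns 0.8888888888888888. No exception raised.
2. `except ZeroDivisionError` is skipped.
3. `int(0.8888888888888888)` → 0 → res = 0.
Result: 0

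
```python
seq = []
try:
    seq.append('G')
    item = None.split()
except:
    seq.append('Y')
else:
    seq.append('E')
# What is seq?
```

Step-by-step execution trace:
1. try: `seq.append('G')` → seq = ['G'].
2. `item = None.split()` raises AttributeError.
3. bare `except` matches → `seq.append('Y')` → seq = ['G', 'Y'].
4. `else` is skipped (an exception was raised).
Result: ['G', 'Y']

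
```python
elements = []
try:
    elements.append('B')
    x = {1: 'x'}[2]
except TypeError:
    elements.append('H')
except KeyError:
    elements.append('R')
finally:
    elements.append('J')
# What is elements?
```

Step-by-step execution trace:
1. try: `elements.append('B')` → elements = ['B'].
2. `x = {1: 'x'}[2]` raises KeyError.
3. `except TypeError` does not match KeyError; skipped.
4. `except KeyError` matches → `elements.append('R')` → elements = ['B', 'R'].
5. finally always runs: `elements.append('J')` → elements = ['B', 'R', 'J'].
Result: ['B', 'R', 'J']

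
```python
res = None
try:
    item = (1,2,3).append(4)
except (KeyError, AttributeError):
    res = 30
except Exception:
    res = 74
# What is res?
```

Step-by-step execution trace:
1. `item = (1,2,3).append(4)` raises AttributeError.
2. `except (KeyError, AttributeError)` matches (AttributeError is in the tuple) → res = 30.
3. `except Exception` is not reached.
Result: 30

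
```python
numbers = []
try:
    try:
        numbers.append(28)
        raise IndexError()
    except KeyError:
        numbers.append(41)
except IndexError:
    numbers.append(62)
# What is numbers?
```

Step-by-step execution trace:
1. Inner try: `numbers.append(28)` → numbers = [28].
2. `raise IndexError()` raises IndexError.
3. Inner `except KeyError` does not match IndexError; exception propagates to outer try.
4. Outer `except IndexError` matches → `numbers.append(62)` → numbers = [28, 62].
Result: [28, 62]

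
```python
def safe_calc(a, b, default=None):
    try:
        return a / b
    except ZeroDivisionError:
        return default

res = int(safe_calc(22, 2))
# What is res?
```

Step-by-step execution trace:
1. `safe_calc(22, 2)` enters try: `return 22 / 2` → returns 11.0. No exception raised.
2. `except ZeroDivisionError` is skipped.
3. `int(11.0)` → 11 → res = 11.
Result: 11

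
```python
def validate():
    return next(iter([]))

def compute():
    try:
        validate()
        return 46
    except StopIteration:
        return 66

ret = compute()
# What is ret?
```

Step-by-step execution trace:
1. `compute()` calls `validate()`.
2. `validate()` evaluates `next(iter([]))`, which raises StopIteration; it propagates to the caller.
3. `return 46` is not reached.
4. `except StopIteration` in compute matches → returns 66.
5. ret = 66.
Result: 66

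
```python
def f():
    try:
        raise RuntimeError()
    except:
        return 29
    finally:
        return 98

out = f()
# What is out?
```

Step-by-step execution trace:
1. `f()` enters try: `raise RuntimeError()` raises RuntimeError.
2. bare `except` matches → `return 29` sets pending return value 29.
3. Before returning, `finally: return 98` runs and overrides the pending return.
4. f() returns 98 → out = 98.
Result: 98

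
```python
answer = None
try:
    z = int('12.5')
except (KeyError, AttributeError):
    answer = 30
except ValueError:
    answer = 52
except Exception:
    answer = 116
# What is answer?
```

Step-by-step execution trace:
1. `z = int('12.5')` raises ValueError.
2. `except (KeyError, AttributeError)` does not match ValueError; skipped.
3. `except ValueError` matches (exact type match) → answer = 52.
4. `except Exception` is not reached.
Result: 52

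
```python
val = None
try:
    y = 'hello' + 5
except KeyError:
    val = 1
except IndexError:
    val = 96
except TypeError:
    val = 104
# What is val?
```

Step-by-step execution trace:
1. `y = 'hello' + 5` raises TypeError.
2. `except KeyError` does not match TypeError; skipped.
3. `except IndexError` does not match TypeError; skipped.
4. `except TypeError` matches → val = 104.
Result: 104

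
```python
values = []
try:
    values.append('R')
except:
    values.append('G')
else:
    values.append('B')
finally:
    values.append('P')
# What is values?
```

Step-by-step execution trace:
1. try: `values.append('R')` → values = ['R']. No exception raised.
2. `except` is skipped.
3. `else` runs: `values.append('B')` → values = ['R', 'B'].
4. `finally` always runs: `values.append('P')` → values = ['R', 'B', 'P'].
Result: ['R', 'B', 'P']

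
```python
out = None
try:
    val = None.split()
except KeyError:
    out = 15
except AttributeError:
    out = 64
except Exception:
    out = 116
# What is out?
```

Step-by-step execution trace:
1. `val = None.split()` raises AttributeError.
2. `except KeyError` does not match AttributeError; skipped.
3. `except AttributeError` matches → out = 64.
4. Remaining except clauses are skipped.
Result: 64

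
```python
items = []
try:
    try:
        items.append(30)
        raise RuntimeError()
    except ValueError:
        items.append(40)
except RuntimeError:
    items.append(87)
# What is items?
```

Step-by-step execution trace:
1. Inner try: `items.append(30)` → items = [30].
2. `raise RuntimeError()` raises RuntimeError.
3. Inner `except ValueError` does not match RuntimeError; exception propagates to outer try.
4. Outer `except RuntimeError` matches → `items.append(87)` → items = [30, 87].
Result: [30, 87]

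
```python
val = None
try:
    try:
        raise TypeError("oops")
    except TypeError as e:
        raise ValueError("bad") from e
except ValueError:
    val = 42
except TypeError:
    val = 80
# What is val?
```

Step-by-step execution trace:
1. Inner try raises TypeError; inner `except TypeError as e` catches it.
2. `raise ValueError(...) from e` raises ValueError (TypeError is attached as __cause__, but only ValueError is active).
3. Outer `except ValueError` matches → val = 42.
4. `except TypeError` is not reached.
Result: 42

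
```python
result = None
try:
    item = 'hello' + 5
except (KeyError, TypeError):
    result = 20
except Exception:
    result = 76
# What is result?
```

Step-by-step execution trace:
1. `item = 'hello' + 5` raises TypeError.
2. `except (KeyError, TypeError)` matches (TypeError is in the tuple) → result = 20.
3. `except Exception` is not reached.
Result: 20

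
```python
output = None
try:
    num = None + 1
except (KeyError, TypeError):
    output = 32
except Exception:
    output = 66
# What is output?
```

Step-by-step execution trace:
1. `num = None + 1` raises TypeError.
2. `except (KeyError, TypeError)` matches (TypeError is in the tuple) → output = 32.
3. `except Exception` is not reached.
Result: 32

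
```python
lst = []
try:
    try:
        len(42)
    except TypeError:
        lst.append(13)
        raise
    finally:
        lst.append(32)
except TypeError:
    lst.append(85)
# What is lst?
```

Step-by-step execution trace:
1. Inner try: `len(42)` raises TypeError.
2. Inner `except TypeError` matches → `lst.append(13)` → lst = [13].
3. bare `raise` re-raises TypeError.
4. Inner `finally` runs during unwinding: `lst.append(32)` → lst = [13, 32].
5. Outer `except TypeError` matches → `lst.append(85)` → lst = [13, 32, 85].
Result: [13, 32, 85]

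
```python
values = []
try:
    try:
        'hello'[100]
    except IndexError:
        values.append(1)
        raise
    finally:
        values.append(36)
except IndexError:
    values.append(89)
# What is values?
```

Step-by-step execution trace:
1. Inner try: `'hello'[100]` raises IndexError.
2. Inner `except IndexError` matches → `values.append(1)` → values = [1].
3. bare `raise` re-raises IndexError.
4. Inner `finally` runs during unwinding: `values.append(36)` → values = [1, 36].
5. Outer `except IndexError` matches → `values.append(89)` → values = [1, 36, 89].
Result: [1, 36, 89]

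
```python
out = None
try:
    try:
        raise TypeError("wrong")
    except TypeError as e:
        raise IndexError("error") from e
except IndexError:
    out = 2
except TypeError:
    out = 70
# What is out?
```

Step-by-step execution trace:
1. Inner try raises TypeError; inner `except TypeError as e` catches it.
2. `raise IndexError(...) from e` raises IndexError (TypeError is attached as __cause__, but only IndexError is active).
3. Outer `except IndexError` matches → out = 2.
4. `except TypeError` is not reached.
Result: 2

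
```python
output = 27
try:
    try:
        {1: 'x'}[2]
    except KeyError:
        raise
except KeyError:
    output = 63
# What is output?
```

Step-by-step execution trace:
1. Inner try: `{1: 'x'}[2]` raises KeyError.
2. Inner `except KeyError` matches; bare `raise` re-raises the same KeyError.
3. Outer `except KeyError` matches → output = 63.
Result: 63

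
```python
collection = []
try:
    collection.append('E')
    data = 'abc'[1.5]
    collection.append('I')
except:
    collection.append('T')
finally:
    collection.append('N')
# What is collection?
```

Step-by-step execution trace:
1. try: `collection.append('E')` → collection = ['E'].
2. `data = 'abc'[1.5]` raises TypeError; `collection.append('I')` is not reached.
3. bare `except` matches → `collection.append('T')` → collection = ['E', 'T'].
4. finally always runs: `collection.append('N')` → collection = ['E', 'T', 'N'].
Result: ['E', 'T', 'N']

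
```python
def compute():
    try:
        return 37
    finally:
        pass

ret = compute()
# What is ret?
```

Step-by-step execution trace:
1. `compute()` enters try: `return 37` sets pending return value 37.
2. Before returning, `finally: pass` runs (no effect).
3. compute() returns 37 → ret = 37.
Result: 37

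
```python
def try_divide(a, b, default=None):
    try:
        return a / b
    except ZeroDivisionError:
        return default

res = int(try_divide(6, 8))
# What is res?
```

Step-by-step execution trace:
1. `try_divide(6, 8)` enters try: `return 6 / 8` → returns 0.75. No exception raised.
2. `except ZeroDivisionError` is skipped.
3. `int(0.75)` → 0 → res = 0.
Result: 0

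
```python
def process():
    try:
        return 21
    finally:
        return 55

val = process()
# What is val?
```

Step-by-step execution trace:
1. `process()` enters try: `return 21` sets pending return value 21.
2. Before returning, `finally: return 55` runs and overrides the pending return.
3. process() returns 55 → val = 55.
Result: 55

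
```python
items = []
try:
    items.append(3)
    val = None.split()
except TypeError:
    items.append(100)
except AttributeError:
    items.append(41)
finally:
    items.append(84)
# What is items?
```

Step-by-step execution trace:
1. try: `items.append(3)` → items = [3].
2. `val = None.split()` raises AttributeError.
3. `except TypeError` does not match AttributeError; skipped.
4. `except AttributeError` matches → `items.append(41)` → items = [3, 41].
5. finally always runs: `items.append(84)` → items = [3, 41, 84].
Result: [3, 41, 84]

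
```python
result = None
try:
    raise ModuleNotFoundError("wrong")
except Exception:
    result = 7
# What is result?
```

Step-by-step execution trace:
1. `raise ModuleNotFoundError(...)` raises ModuleNotFoundError.
2. `except Exception` matches (ModuleNotFoundError is a subclass of Exception) → result = 7.
Result: 7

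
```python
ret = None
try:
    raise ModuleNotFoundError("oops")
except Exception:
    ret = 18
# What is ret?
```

Step-by-step execution trace:
1. `raise ModuleNotFoundError(...)` raises ModuleNotFoundError.
2. `except Exception` matches (ModuleNotFoundError is a subclass of Exception) → ret = 18.
Result: 18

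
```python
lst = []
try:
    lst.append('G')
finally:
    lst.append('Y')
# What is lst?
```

Step-by-step execution trace:
1. try: `lst.append('G')` → lst = ['G'].
2. The try body completes without raising.
3. finally always runs: `lst.append('Y')` → lst = ['G', 'Y'].
Result: ['G', 'Y']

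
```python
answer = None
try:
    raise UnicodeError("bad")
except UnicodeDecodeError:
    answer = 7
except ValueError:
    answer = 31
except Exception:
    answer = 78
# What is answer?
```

Step-by-step execution trace:
1. `raise UnicodeError(...)` raises UnicodeError.
2. `except UnicodeDecodeError` does not match (UnicodeError is not a subclass of UnicodeDecodeError); skipped.
3. `except ValueError` matches (UnicodeError is a subclass of ValueError) → answer = 31.
4. `except Exception` is not reached.
Result: 31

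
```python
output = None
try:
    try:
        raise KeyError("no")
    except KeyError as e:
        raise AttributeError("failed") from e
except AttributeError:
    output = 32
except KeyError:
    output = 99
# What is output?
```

Step-by-step execution trace:
1. Inner try raises KeyError; inner `except KeyError as e` catches it.
2. `raise AttributeError(...) from e` raises AttributeError (KeyError is attached as __cause__, but only AttributeError is active).
3. Outer `except AttributeError` matches → output = 32.
4. `except KeyError` is not reached.
Result: 32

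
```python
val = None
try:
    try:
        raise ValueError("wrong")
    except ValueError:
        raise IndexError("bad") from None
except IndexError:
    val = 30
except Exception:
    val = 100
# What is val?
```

Step-by-step execution trace:
1. Inner try raises ValueError; inner `except ValueError` catches it.
2. `raise IndexError(...) from None` raises IndexError (from None suppresses __context__, but the active exception is still IndexError).
3. Outer `except IndexError` matches → val = 30.
4. `except Exception` is not reached.
Result: 30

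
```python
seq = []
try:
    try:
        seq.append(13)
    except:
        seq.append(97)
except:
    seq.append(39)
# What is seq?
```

Step-by-step execution trace:
1. Inner try: `seq.append(13)` → seq = [13]. No exception raised.
2. Inner `except` is skipped.
3. Inner try completes normally; outer `except` is skipped.
Result: [13]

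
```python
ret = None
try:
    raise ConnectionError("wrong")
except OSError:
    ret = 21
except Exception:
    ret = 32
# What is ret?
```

Step-by-step execution trace:
1. `raise ConnectionError(...)` raises ConnectionError.
2. `except OSError` matches (ConnectionError is a subclass of OSError) → ret = 21.
3. `except Exception` is not reached.
Result: 21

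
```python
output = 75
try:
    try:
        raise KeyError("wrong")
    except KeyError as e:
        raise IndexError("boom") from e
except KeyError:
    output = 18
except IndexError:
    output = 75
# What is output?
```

Step-by-step execution trace:
1. Inner try raises KeyError; inner `except KeyError as e` catches it.
2. `raise IndexError(...) from e` raises IndexError (KeyError is attached as __cause__, but only IndexError is active).
3. Outer `except KeyError` does not match IndexError; skipped.
4. Outer `except IndexError` matches → output = 75.
Result: 75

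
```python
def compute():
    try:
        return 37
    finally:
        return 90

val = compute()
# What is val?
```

Step-by-step execution trace:
1. `compute()` enters try: `return 37` sets pending return value 37.
2. Before returning, `finally: return 90` runs and overrides the pending return.
3. compute() returns 90 → val = 90.
Result: 90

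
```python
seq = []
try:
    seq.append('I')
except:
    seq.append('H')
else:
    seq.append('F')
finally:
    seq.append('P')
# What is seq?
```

Step-by-step execution trace:
1. try: `seq.append('I')` → seq = ['I']. No exception raised.
2. `except` is skipped.
3. `else` runs: `seq.append('F')` → seq = ['I', 'F'].
4. `finally` always runs: `seq.append('P')` → seq = ['I', 'F', 'P'].
Result: ['I', 'F', 'P']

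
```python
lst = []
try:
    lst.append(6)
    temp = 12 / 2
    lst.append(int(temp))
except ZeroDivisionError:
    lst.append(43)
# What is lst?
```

Step-by-step execution trace:
1. try: `lst.append(6)` → lst = [6].
2. `temp = 12 / 2` → temp = 6.0. No exception raised.
3. `lst.append(int(temp))` → lst = [6, 6].
4. `except ZeroDivisionError` is skipped (no exception was raised).
Result: [6, 6]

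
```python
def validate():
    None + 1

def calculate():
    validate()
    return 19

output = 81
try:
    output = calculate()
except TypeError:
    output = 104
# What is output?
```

Step-by-step execution trace:
1. output starts at 81.
2. try: `calculate()` calls `validate()`.
3. `validate()` evaluates `None + 1`, which raises TypeError; it propagates through calculate (uncaught).
4. `return 19` in calculate is not reached; the assignment to output does not complete.
5. `except TypeError` matches → output = 104.
Result: 104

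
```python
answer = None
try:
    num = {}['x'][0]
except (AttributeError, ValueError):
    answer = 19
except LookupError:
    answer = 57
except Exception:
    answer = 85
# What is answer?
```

Step-by-step execution trace:
1. `num = {}['x'][0]` raises KeyError.
2. `except (AttributeError, ValueError)` does not match KeyError; skipped.
3. `except LookupError` matches (KeyError is a subclass of LookupError) → answer = 57.
4. `except Exception` is not reached.
Result: 57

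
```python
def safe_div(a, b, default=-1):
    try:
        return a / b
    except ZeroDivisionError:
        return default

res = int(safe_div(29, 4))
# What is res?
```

Step-by-step execution trace:
1. `safe_div(29, 4)` enters try: `return 29 / 4` → returns 7.25. No exception raised.
2. `except ZeroDivisionError` is skipped.
3. `int(7.25)` → 7 → res = 7.
Result: 7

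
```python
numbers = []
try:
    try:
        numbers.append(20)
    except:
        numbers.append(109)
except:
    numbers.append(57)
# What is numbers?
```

Step-by-step execution trace:
1. Inner try: `numbers.append(20)` → numbers = [20]. No exception raised.
2. Inner `except` is skipped.
3. Inner try completes normally; outer `except` is skipped.
Result: [20]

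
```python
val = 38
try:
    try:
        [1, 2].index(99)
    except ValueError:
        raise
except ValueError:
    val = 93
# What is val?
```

Step-by-step execution trace:
1. Inner try: `[1, 2].index(99)` raises ValueError.
2. Inner `except ValueError` matches; bare `raise` re-raises the same ValueError.
3. Outer `except ValueError` matches → val = 93.
Result: 93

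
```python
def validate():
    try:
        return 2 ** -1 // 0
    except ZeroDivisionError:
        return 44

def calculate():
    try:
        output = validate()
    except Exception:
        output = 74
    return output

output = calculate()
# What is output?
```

Step-by-step execution trace:
1. `calculate()` calls `validate()`.
2. In validate: `2 ** -1 // 0` raises ZeroDivisionError; `except ZeroDivisionError` catches it → returns 44.
3. In calculate: `output = validate()` → output = 44. No exception reaches calculate.
4. `except Exception` is skipped; calculate returns 44.
5. output = 44.
Result: 44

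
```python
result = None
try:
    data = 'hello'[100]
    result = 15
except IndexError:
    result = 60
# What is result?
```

Step-by-step execution trace:
1. `data = 'hello'[100]` raises IndexError.
2. `result = 15` is not reached.
3. `except IndexError` matches → result = 60.
Result: 60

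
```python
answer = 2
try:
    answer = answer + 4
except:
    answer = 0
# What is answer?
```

Step-by-step execution trace:
1. answer starts at 2.
2. try: `answer = answer + 4` → answer = 6. No exception raised.
3. `except` is skipped.
Result: 6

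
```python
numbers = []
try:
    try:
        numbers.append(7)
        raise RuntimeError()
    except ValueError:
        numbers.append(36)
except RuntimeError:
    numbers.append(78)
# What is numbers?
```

Step-by-step execution trace:
1. Inner try: `numbers.append(7)` → numbers = [7].
2. `raise RuntimeError()` raises RuntimeError.
3. Inner `except ValueError` does not match RuntimeError; exception propagates to outer try.
4. Outer `except RuntimeError` matches → `numbers.append(78)` → numbers = [7, 78].
Result: [7, 78]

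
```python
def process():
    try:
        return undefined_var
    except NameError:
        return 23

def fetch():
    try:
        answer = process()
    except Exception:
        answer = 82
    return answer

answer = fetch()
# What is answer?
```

Step-by-step execution trace:
1. `fetch()` calls `process()`.
2. In process: `undefined_var` raises NameError; `except NameError` catches it → returns 23.
3. In fetch: `answer = process()` → answer = 23. No exception reaches fetch.
4. `except Exception` is skipped; fetch returns 23.
5. answer = 23.
Result: 23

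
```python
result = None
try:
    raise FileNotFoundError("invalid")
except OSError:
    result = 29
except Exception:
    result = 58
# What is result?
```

Step-by-step execution trace:
1. `raise FileNotFoundError(...)` raises FileNotFoundError.
2. `except OSError` matches (FileNotFoundError is a subclass of OSError) → result = 29.
3. `except Exception` is not reached.
Result: 29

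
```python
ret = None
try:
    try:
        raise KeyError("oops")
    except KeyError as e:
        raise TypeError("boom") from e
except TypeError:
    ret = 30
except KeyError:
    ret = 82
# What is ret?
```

Step-by-step execution trace:
1. Inner try raises KeyError; inner `except KeyError as e` catches it.
2. `raise TypeError(...) from e` raises TypeError (KeyError is attached as __cause__, but only TypeError is active).
3. Outer `except TypeError` matches → ret = 30.
4. `except KeyError` is not reached.
Result: 30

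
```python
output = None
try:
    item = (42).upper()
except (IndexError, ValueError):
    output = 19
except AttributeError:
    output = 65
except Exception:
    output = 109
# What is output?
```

Step-by-step execution trace:
1. `item = (42).upper()` raises AttributeError.
2. `except (IndexError, ValueError)` does not match AttributeError; skipped.
3. `except AttributeError` matches (exact type match) → output = 65.
4. `except Exception` is not reached.
Result: 65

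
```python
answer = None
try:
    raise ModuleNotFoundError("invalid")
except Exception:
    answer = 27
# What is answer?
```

Step-by-step execution trace:
1. `raise ModuleNotFoundError(...)` raises ModuleNotFoundError.
2. `except Exception` matches (ModuleNotFoundError is a subclass of Exception) → answer = 27.
Result: 27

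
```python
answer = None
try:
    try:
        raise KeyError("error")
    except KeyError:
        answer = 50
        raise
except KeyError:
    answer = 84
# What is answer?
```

Step-by-step execution trace:
1. Inner try: `raise KeyError("error")` raises KeyError.
2. Inner `except KeyError` matches → answer = 50.
3. bare `raise` re-raises the same KeyError.
4. Outer `except KeyError` matches → answer = 84.
Result: 84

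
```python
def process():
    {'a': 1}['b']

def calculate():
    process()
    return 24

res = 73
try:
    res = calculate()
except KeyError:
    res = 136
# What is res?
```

Step-by-step execution trace:
1. res starts at 73.
2. try: `calculate()` calls `process()`.
3. `process()` evaluates `{'a': 1}['b']`, which raises KeyError; it propagates through calculate (uncaught).
4. `return 24` in calculate is not reached; the assignment to res does not complete.
5. `except KeyError` matches → res = 136.
Result: 136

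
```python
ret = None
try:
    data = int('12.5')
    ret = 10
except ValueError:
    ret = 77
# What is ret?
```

Step-by-step execution trace:
1. `data = int('12.5')` raises ValueError.
2. `ret = 10` is not reached.
3. `except ValueError` matches → ret = 77.
Result: 77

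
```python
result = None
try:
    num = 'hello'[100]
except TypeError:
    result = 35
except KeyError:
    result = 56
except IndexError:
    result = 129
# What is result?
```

Step-by-step execution trace:
1. `num = 'hello'[100]` raises IndexError.
2. `except TypeError` does not match IndexError; skipped.
3. `except KeyError` does not match IndexError; skipped.
4. `except IndexError` matches → result = 129.
Result: 129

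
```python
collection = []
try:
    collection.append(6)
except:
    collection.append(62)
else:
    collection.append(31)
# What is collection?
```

Step-by-step execution trace:
1. try: `collection.append(6)` → collection = [6]. No exception raised.
2. `except` is skipped.
3. `else` runs (try completed without exception): `collection.append(31)` → collection = [6, 31].
Result: [6, 31]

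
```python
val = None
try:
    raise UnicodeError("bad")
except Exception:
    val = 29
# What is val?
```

Step-by-step execution trace:
1. `raise UnicodeError(...)` raises UnicodeError.
2. `except Exception` matches (UnicodeError is a subclass of Exception) → val = 29.
Result: 29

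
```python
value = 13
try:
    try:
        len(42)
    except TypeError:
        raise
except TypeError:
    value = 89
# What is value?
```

Step-by-step execution trace:
1. Inner try: `len(42)` raises TypeError.
2. Inner `except TypeError` matches; bare `raise` re-raises the same TypeError.
3. Outer `except TypeError` matches → value = 89.
Result: 89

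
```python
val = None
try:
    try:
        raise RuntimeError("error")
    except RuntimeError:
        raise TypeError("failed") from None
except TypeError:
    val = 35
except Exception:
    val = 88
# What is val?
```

Step-by-step execution trace:
1. Inner try raises RuntimeError; inner `except RuntimeError` catches it.
2. `raise TypeError(...) from None` raises TypeError (from None suppresses __context__, but the active exception is still TypeError).
3. Outer `except TypeError` matches → val = 35.
4. `except Exception` is not reached.
Result: 35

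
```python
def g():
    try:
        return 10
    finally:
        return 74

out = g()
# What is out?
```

Step-by-step execution trace:
1. `g()` enters try: `return 10` sets pending return value 10.
2. Before returning, `finally: return 74` runs and overrides the pending return.
3. g() returns 74 → out = 74.
Result: 74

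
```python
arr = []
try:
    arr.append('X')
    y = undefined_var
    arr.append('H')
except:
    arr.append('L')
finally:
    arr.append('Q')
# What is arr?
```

Step-by-step execution trace:
1. try: `arr.append('X')` → arr = ['X'].
2. `y = undefined_var` raises NameError; `arr.append('H')` is not reached.
3. bare `except` matches → `arr.append('L')` → arr = ['X', 'L'].
4. finally always runs: `arr.append('Q')` → arr = ['X', 'L', 'Q'].
Result: ['X', 'L', 'Q']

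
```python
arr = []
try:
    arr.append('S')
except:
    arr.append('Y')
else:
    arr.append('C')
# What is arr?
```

Step-by-step execution trace:
1. try: `arr.append('S')` → arr = ['S']. No exception raised.
2. `except` is skipped.
3. `else` runs (try completed without exception): `arr.append('C')` → arr = ['S', 'C'].
Result: ['S', 'C']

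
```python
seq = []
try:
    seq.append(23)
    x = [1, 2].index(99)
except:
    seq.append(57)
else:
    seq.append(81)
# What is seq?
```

Step-by-step execution trace:
1. try: `seq.append(23)` → seq = [23].
2. `x = [1, 2].index(99)` raises ValueError.
3. bare `except` matches → `seq.append(57)` → seq = [23, 57].
4. `else` is skipped (an exception was raised).
Result: [23, 57]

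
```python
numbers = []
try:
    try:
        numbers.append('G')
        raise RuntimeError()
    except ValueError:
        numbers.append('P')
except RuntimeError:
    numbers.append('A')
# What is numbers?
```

Step-by-step execution trace:
1. Inner try: `numbers.append('G')` → numbers = ['G'].
2. `raise RuntimeError()` raises RuntimeError.
3. Inner `except ValueError` does not match RuntimeError; exception propagates to outer try.
4. Outer `except RuntimeError` matches → `numbers.append('A')` → numbers = ['G', 'A'].
Result: ['G', 'A']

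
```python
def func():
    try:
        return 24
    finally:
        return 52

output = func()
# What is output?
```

Step-by-step execution trace:
1. `func()` enters try: `return 24` sets pending return value 24.
2. Before returning, `finally: return 52` runs and overrides the pending return.
3. func() returns 52 → output = 52.
Result: 52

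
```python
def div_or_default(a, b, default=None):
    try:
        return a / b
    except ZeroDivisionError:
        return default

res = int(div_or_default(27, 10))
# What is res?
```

Step-by-step execution trace:
1. `div_or_default(27, 10)` enters try: `return 27 / 10` → returns 2.7. No exception raised.
2. `except ZeroDivisionError` is skipped.
3. `int(2.7)` → 2 → res = 2.
Result: 2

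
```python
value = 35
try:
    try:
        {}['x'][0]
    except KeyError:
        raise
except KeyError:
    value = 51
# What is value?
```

Step-by-step execution trace:
1. Inner try: `{}['x'][0]` raises KeyError.
2. Inner `except KeyError` matches; bare `raise` re-raises the same KeyError.
3. Outer `except KeyError` matches → value = 51.
Result: 51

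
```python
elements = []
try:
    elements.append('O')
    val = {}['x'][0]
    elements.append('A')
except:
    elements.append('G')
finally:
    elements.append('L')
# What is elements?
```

Step-by-step execution trace:
1. try: `elements.append('O')` → elements = ['O'].
2. `val = {}['x'][0]` raises KeyError; `elements.append('A')` is not reached.
3. bare `except` matches → `elements.append('G')` → elements = ['O', 'G'].
4. finally always runs: `elements.append('L')` → elements = ['O', 'G', 'L'].
Result: ['O', 'G', 'L']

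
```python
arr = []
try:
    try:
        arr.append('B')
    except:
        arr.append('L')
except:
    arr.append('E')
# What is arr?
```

Step-by-step execution trace:
1. Inner try: `arr.append('B')` → arr = ['B']. No exception raised.
2. Inner `except` is skipped.
3. Inner try completes normally; outer `except` is skipped.
Result: ['B']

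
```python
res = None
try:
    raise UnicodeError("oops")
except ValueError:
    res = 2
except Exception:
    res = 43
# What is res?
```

Step-by-step execution trace:
1. `raise UnicodeError(...)` raises UnicodeError.
2. `except ValueError` matches (UnicodeError is a subclass of ValueError) → res = 2.
3. `except Exception` is not reached.
Result: 2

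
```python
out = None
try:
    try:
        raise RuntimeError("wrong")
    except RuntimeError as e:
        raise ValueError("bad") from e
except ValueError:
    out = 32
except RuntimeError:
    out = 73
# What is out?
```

Step-by-step execution trace:
1. Inner try raises RuntimeError; inner `except RuntimeError as e` catches it.
2. `raise ValueError(...) from e` raises ValueError (RuntimeError is attached as __cause__, but only ValueError is active).
3. Outer `except ValueError` matches → out = 32.
4. `except RuntimeError` is not reached.
Result: 32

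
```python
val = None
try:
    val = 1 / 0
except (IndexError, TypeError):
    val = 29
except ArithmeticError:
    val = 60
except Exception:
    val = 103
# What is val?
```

Step-by-step execution trace:
1. `val = 1 / 0` raises ZeroDivisionError.
2. `except (IndexError, TypeError)` does not match ZeroDivisionError; skipped.
3. `except ArithmeticError` matches (ZeroDivisionError is a subclass of ArithmeticError) → val = 60.
4. `except Exception` is not reached.
Result: 60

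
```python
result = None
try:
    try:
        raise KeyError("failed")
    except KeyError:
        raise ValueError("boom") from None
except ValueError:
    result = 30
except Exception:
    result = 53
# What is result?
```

Step-by-step execution trace:
1. Inner try raises KeyError; inner `except KeyError` catches it.
2. `raise ValueError(...) from None` raises ValueError (from None suppresses __context__, but the active exception is still ValueError).
3. Outer `except ValueError` matches → result = 30.
4. `except Exception` is not reached.
Result: 30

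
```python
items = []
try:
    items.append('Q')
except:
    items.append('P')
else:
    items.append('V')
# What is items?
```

Step-by-step execution trace:
1. try: `items.append('Q')` → items = ['Q']. No exception raised.
2. `except` is skipped.
3. `else` runs (try completed without exception): `items.append('V')` → items = ['Q', 'V'].
Result: ['Q', 'V']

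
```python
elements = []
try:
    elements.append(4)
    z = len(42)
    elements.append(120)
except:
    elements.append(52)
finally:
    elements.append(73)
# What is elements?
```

Step-by-step execution trace:
1. try: `elements.append(4)` → elements = [4].
2. `z = len(42)` raises TypeError; `elements.append(120)` is not reached.
3. bare `except` matches → `elements.append(52)` → elements = [4, 52].
4. finally always runs: `elements.append(73)` → elements = [4, 52, 73].
Result: [4, 52, 73]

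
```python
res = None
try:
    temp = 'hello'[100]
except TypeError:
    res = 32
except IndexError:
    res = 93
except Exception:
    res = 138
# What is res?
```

Step-by-step execution trace:
1. `temp = 'hello'[100]` raises IndexError.
2. `except TypeError` does not match IndexError; skipped.
3. `except IndexError` matches → res = 93.
4. Remaining except clauses are skipped.
Result: 93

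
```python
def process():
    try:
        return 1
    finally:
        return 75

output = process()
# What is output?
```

Step-by-step execution trace:
1. `process()` enters try: `return 1` sets pending return value 1.
2. Before returning, `finally: return 75` runs and overrides the pending return.
3. process() returns 75 → output = 75.
Result: 75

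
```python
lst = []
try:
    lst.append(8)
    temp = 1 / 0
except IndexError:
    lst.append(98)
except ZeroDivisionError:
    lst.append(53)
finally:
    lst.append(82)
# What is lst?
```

Step-by-step execution trace:
1. try: `lst.append(8)` → lst = [8].
2. `temp = 1 / 0` raises ZeroDivisionError.
3. `except IndexError` does not match ZeroDivisionError; skipped.
4. `except ZeroDivisionError` matches → `lst.append(53)` → lst = [8, 53].
5. finally always runs: `lst.append(82)` → lst = [8, 53, 82].
Result: [8, 53, 82]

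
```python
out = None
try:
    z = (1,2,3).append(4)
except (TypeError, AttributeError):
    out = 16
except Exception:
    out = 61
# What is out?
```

Step-by-step execution trace:
1. `z = (1,2,3).append(4)` raises AttributeError.
2. `except (TypeError, AttributeError)` matches (AttributeError is in the tuple) → out = 16.
3. `except Exception` is not reached.
Result: 16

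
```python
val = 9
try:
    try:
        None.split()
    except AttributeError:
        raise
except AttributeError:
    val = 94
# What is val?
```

Step-by-step execution trace:
1. Inner try: `None.split()` raises AttributeError.
2. Inner `except AttributeError` matches; bare `raise` re-raises the same AttributeError.
3. Outer `except AttributeError` matches → val = 94.
Result: 94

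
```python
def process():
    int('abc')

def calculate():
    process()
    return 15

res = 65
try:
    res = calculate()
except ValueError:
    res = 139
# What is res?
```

Step-by-step execution trace:
1. res starts at 65.
2. try: `calculate()` calls `process()`.
3. `process()` evaluates `int('abc')`, which raises ValueError; it propagates through calculate (uncaught).
4. `return 15` in calculate is not reached; the assignment to res does not complete.
5. `except ValueError` matches → res = 139.
Result: 139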